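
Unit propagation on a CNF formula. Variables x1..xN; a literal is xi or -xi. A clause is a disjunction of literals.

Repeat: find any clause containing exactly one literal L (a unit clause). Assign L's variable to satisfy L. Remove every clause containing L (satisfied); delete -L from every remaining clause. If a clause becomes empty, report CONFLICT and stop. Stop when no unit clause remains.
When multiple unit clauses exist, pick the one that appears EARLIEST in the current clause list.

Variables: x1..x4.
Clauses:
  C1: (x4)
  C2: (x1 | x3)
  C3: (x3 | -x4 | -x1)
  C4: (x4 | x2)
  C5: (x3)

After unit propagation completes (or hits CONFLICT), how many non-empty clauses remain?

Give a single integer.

unit clause [4] forces x4=T; simplify:
  drop -4 from [3, -4, -1] -> [3, -1]
  satisfied 2 clause(s); 3 remain; assigned so far: [4]
unit clause [3] forces x3=T; simplify:
  satisfied 3 clause(s); 0 remain; assigned so far: [3, 4]

Answer: 0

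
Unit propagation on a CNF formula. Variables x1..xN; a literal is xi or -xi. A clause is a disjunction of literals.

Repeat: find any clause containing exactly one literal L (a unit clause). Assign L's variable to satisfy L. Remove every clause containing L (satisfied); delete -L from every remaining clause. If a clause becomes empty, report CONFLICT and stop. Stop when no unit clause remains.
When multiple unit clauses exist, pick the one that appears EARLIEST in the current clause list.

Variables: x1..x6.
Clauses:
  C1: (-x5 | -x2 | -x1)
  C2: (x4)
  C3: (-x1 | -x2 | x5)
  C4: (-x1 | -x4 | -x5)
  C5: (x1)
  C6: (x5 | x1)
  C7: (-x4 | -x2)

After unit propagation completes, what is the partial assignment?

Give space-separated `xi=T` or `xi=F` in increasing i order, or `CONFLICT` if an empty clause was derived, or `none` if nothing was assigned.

unit clause [4] forces x4=T; simplify:
  drop -4 from [-1, -4, -5] -> [-1, -5]
  drop -4 from [-4, -2] -> [-2]
  satisfied 1 clause(s); 6 remain; assigned so far: [4]
unit clause [1] forces x1=T; simplify:
  drop -1 from [-5, -2, -1] -> [-5, -2]
  drop -1 from [-1, -2, 5] -> [-2, 5]
  drop -1 from [-1, -5] -> [-5]
  satisfied 2 clause(s); 4 remain; assigned so far: [1, 4]
unit clause [-5] forces x5=F; simplify:
  drop 5 from [-2, 5] -> [-2]
  satisfied 2 clause(s); 2 remain; assigned so far: [1, 4, 5]
unit clause [-2] forces x2=F; simplify:
  satisfied 2 clause(s); 0 remain; assigned so far: [1, 2, 4, 5]

Answer: x1=T x2=F x4=T x5=F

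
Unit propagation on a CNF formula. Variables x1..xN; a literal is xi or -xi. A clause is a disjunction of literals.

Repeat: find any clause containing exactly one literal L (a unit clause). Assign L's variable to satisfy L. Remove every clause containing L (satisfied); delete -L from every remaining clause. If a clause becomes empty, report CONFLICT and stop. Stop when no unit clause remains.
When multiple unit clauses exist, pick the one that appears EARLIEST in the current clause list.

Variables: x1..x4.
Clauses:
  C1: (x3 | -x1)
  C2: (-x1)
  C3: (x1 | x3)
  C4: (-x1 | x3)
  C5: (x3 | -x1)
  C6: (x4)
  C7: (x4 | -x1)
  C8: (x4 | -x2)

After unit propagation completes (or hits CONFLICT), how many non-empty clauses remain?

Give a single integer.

unit clause [-1] forces x1=F; simplify:
  drop 1 from [1, 3] -> [3]
  satisfied 5 clause(s); 3 remain; assigned so far: [1]
unit clause [3] forces x3=T; simplify:
  satisfied 1 clause(s); 2 remain; assigned so far: [1, 3]
unit clause [4] forces x4=T; simplify:
  satisfied 2 clause(s); 0 remain; assigned so far: [1, 3, 4]

Answer: 0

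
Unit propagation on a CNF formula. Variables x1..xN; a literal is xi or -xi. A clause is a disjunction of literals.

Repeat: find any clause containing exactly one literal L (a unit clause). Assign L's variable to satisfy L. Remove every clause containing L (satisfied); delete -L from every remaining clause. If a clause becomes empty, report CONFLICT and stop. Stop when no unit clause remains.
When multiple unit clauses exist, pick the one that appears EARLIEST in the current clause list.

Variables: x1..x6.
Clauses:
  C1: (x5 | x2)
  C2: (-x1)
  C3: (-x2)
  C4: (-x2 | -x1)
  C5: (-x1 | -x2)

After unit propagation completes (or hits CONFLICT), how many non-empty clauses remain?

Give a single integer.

Answer: 0

Derivation:
unit clause [-1] forces x1=F; simplify:
  satisfied 3 clause(s); 2 remain; assigned so far: [1]
unit clause [-2] forces x2=F; simplify:
  drop 2 from [5, 2] -> [5]
  satisfied 1 clause(s); 1 remain; assigned so far: [1, 2]
unit clause [5] forces x5=T; simplify:
  satisfied 1 clause(s); 0 remain; assigned so far: [1, 2, 5]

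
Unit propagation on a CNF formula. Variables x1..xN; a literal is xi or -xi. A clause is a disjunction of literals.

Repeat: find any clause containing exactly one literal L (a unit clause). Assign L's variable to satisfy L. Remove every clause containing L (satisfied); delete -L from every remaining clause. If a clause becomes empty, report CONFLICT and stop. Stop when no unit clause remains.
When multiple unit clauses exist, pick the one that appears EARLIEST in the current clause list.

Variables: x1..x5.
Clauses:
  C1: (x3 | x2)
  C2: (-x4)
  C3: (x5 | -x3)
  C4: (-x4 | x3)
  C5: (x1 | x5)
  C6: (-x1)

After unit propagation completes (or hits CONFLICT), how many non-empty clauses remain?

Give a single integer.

unit clause [-4] forces x4=F; simplify:
  satisfied 2 clause(s); 4 remain; assigned so far: [4]
unit clause [-1] forces x1=F; simplify:
  drop 1 from [1, 5] -> [5]
  satisfied 1 clause(s); 3 remain; assigned so far: [1, 4]
unit clause [5] forces x5=T; simplify:
  satisfied 2 clause(s); 1 remain; assigned so far: [1, 4, 5]

Answer: 1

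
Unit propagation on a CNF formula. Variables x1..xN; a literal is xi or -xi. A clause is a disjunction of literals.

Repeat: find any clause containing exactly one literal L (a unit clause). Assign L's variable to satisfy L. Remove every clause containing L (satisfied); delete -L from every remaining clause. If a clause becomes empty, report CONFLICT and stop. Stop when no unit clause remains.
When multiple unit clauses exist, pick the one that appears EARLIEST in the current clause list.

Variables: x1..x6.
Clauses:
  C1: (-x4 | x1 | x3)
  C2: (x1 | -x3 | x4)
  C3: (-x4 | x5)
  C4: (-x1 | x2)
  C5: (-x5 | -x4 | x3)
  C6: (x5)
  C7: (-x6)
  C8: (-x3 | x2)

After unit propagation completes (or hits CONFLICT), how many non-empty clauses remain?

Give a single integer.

unit clause [5] forces x5=T; simplify:
  drop -5 from [-5, -4, 3] -> [-4, 3]
  satisfied 2 clause(s); 6 remain; assigned so far: [5]
unit clause [-6] forces x6=F; simplify:
  satisfied 1 clause(s); 5 remain; assigned so far: [5, 6]

Answer: 5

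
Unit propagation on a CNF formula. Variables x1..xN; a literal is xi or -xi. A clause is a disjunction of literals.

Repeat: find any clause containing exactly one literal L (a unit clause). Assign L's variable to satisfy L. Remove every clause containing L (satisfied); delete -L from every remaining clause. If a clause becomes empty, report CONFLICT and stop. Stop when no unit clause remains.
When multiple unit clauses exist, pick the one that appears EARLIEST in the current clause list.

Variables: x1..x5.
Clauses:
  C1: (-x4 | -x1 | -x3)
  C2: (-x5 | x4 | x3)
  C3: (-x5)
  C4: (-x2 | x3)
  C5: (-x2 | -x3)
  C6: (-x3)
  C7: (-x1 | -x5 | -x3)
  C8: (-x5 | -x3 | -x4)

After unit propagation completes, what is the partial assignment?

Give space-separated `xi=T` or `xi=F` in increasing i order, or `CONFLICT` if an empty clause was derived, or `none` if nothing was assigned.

Answer: x2=F x3=F x5=F

Derivation:
unit clause [-5] forces x5=F; simplify:
  satisfied 4 clause(s); 4 remain; assigned so far: [5]
unit clause [-3] forces x3=F; simplify:
  drop 3 from [-2, 3] -> [-2]
  satisfied 3 clause(s); 1 remain; assigned so far: [3, 5]
unit clause [-2] forces x2=F; simplify:
  satisfied 1 clause(s); 0 remain; assigned so far: [2, 3, 5]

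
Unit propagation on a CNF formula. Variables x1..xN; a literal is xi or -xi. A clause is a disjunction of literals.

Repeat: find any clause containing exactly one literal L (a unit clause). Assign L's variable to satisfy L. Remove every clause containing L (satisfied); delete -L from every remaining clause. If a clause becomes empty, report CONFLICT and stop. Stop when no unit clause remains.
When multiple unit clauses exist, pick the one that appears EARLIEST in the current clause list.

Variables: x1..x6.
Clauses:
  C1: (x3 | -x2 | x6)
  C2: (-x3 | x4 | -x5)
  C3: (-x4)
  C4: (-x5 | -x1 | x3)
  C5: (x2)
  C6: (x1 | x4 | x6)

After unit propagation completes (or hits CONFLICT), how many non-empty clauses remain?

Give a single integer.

Answer: 4

Derivation:
unit clause [-4] forces x4=F; simplify:
  drop 4 from [-3, 4, -5] -> [-3, -5]
  drop 4 from [1, 4, 6] -> [1, 6]
  satisfied 1 clause(s); 5 remain; assigned so far: [4]
unit clause [2] forces x2=T; simplify:
  drop -2 from [3, -2, 6] -> [3, 6]
  satisfied 1 clause(s); 4 remain; assigned so far: [2, 4]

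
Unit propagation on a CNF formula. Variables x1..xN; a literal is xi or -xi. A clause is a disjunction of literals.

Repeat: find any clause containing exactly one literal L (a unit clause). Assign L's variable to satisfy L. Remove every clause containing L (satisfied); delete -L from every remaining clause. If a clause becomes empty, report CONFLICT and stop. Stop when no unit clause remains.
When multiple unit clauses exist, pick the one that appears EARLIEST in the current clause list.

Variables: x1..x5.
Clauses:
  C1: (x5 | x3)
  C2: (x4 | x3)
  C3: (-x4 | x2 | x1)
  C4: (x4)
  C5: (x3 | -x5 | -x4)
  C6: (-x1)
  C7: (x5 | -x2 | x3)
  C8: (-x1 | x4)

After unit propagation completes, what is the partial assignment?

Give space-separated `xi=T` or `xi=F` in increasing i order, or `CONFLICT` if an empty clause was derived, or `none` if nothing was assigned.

Answer: x1=F x2=T x4=T

Derivation:
unit clause [4] forces x4=T; simplify:
  drop -4 from [-4, 2, 1] -> [2, 1]
  drop -4 from [3, -5, -4] -> [3, -5]
  satisfied 3 clause(s); 5 remain; assigned so far: [4]
unit clause [-1] forces x1=F; simplify:
  drop 1 from [2, 1] -> [2]
  satisfied 1 clause(s); 4 remain; assigned so far: [1, 4]
unit clause [2] forces x2=T; simplify:
  drop -2 from [5, -2, 3] -> [5, 3]
  satisfied 1 clause(s); 3 remain; assigned so far: [1, 2, 4]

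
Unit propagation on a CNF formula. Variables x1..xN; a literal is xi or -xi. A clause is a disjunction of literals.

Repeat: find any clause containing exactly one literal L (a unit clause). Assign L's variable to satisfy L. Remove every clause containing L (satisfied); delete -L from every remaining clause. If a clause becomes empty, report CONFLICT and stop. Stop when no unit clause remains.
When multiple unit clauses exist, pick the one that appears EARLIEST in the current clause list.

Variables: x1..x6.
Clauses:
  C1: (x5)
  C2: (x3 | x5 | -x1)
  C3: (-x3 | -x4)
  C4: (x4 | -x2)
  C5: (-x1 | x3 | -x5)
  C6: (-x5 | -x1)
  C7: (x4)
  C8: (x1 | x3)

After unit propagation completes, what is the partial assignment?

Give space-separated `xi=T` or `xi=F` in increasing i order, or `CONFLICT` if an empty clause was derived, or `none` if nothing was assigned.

unit clause [5] forces x5=T; simplify:
  drop -5 from [-1, 3, -5] -> [-1, 3]
  drop -5 from [-5, -1] -> [-1]
  satisfied 2 clause(s); 6 remain; assigned so far: [5]
unit clause [-1] forces x1=F; simplify:
  drop 1 from [1, 3] -> [3]
  satisfied 2 clause(s); 4 remain; assigned so far: [1, 5]
unit clause [4] forces x4=T; simplify:
  drop -4 from [-3, -4] -> [-3]
  satisfied 2 clause(s); 2 remain; assigned so far: [1, 4, 5]
unit clause [-3] forces x3=F; simplify:
  drop 3 from [3] -> [] (empty!)
  satisfied 1 clause(s); 1 remain; assigned so far: [1, 3, 4, 5]
CONFLICT (empty clause)

Answer: CONFLICT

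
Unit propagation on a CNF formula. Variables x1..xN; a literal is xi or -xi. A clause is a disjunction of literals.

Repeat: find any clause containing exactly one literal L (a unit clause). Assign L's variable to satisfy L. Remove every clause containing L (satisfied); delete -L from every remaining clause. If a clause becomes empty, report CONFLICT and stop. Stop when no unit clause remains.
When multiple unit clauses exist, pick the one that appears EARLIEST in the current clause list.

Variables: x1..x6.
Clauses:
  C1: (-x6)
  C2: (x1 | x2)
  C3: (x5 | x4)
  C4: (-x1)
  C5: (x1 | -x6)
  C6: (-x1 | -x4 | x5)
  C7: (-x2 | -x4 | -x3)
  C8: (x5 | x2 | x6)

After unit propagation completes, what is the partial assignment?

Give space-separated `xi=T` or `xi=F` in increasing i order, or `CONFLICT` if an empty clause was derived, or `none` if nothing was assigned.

unit clause [-6] forces x6=F; simplify:
  drop 6 from [5, 2, 6] -> [5, 2]
  satisfied 2 clause(s); 6 remain; assigned so far: [6]
unit clause [-1] forces x1=F; simplify:
  drop 1 from [1, 2] -> [2]
  satisfied 2 clause(s); 4 remain; assigned so far: [1, 6]
unit clause [2] forces x2=T; simplify:
  drop -2 from [-2, -4, -3] -> [-4, -3]
  satisfied 2 clause(s); 2 remain; assigned so far: [1, 2, 6]

Answer: x1=F x2=T x6=F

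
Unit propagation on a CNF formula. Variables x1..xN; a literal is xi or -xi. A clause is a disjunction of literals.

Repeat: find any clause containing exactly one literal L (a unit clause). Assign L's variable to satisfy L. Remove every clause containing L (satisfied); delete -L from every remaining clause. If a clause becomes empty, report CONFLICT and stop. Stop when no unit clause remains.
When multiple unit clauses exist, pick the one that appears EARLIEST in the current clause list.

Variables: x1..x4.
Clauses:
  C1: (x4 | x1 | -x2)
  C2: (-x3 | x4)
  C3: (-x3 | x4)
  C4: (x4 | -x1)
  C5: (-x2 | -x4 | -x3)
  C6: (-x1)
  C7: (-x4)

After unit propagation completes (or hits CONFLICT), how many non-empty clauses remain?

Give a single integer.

unit clause [-1] forces x1=F; simplify:
  drop 1 from [4, 1, -2] -> [4, -2]
  satisfied 2 clause(s); 5 remain; assigned so far: [1]
unit clause [-4] forces x4=F; simplify:
  drop 4 from [4, -2] -> [-2]
  drop 4 from [-3, 4] -> [-3]
  drop 4 from [-3, 4] -> [-3]
  satisfied 2 clause(s); 3 remain; assigned so far: [1, 4]
unit clause [-2] forces x2=F; simplify:
  satisfied 1 clause(s); 2 remain; assigned so far: [1, 2, 4]
unit clause [-3] forces x3=F; simplify:
  satisfied 2 clause(s); 0 remain; assigned so far: [1, 2, 3, 4]

Answer: 0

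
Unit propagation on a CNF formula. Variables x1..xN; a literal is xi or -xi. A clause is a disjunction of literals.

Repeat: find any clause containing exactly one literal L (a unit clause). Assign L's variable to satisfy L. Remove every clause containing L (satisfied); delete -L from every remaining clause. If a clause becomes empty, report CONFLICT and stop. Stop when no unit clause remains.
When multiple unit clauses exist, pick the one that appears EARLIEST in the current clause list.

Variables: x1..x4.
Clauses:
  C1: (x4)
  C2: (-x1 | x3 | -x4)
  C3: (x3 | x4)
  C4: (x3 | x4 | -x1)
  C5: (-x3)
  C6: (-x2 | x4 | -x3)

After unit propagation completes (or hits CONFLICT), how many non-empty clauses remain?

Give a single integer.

unit clause [4] forces x4=T; simplify:
  drop -4 from [-1, 3, -4] -> [-1, 3]
  satisfied 4 clause(s); 2 remain; assigned so far: [4]
unit clause [-3] forces x3=F; simplify:
  drop 3 from [-1, 3] -> [-1]
  satisfied 1 clause(s); 1 remain; assigned so far: [3, 4]
unit clause [-1] forces x1=F; simplify:
  satisfied 1 clause(s); 0 remain; assigned so far: [1, 3, 4]

Answer: 0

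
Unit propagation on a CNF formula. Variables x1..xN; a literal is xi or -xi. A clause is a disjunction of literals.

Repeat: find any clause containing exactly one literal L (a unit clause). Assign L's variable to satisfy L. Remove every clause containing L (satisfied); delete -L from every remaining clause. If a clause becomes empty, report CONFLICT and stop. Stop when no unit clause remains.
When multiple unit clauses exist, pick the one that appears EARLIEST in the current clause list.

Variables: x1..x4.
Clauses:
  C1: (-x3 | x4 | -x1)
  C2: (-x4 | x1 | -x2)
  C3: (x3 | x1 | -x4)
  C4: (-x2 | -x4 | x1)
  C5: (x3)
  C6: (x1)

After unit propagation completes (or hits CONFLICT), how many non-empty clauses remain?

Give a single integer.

unit clause [3] forces x3=T; simplify:
  drop -3 from [-3, 4, -1] -> [4, -1]
  satisfied 2 clause(s); 4 remain; assigned so far: [3]
unit clause [1] forces x1=T; simplify:
  drop -1 from [4, -1] -> [4]
  satisfied 3 clause(s); 1 remain; assigned so far: [1, 3]
unit clause [4] forces x4=T; simplify:
  satisfied 1 clause(s); 0 remain; assigned so far: [1, 3, 4]

Answer: 0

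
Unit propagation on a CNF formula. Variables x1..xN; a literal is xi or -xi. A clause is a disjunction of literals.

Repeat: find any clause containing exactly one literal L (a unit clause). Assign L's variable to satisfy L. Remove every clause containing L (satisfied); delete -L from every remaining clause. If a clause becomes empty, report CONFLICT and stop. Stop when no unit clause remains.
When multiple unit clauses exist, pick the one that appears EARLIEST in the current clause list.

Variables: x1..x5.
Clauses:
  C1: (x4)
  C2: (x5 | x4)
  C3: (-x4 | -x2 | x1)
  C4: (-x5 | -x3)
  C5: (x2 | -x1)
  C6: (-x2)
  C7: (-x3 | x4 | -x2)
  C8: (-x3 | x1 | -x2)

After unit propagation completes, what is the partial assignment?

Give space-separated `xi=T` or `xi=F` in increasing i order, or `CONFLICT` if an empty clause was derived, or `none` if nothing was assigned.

Answer: x1=F x2=F x4=T

Derivation:
unit clause [4] forces x4=T; simplify:
  drop -4 from [-4, -2, 1] -> [-2, 1]
  satisfied 3 clause(s); 5 remain; assigned so far: [4]
unit clause [-2] forces x2=F; simplify:
  drop 2 from [2, -1] -> [-1]
  satisfied 3 clause(s); 2 remain; assigned so far: [2, 4]
unit clause [-1] forces x1=F; simplify:
  satisfied 1 clause(s); 1 remain; assigned so far: [1, 2, 4]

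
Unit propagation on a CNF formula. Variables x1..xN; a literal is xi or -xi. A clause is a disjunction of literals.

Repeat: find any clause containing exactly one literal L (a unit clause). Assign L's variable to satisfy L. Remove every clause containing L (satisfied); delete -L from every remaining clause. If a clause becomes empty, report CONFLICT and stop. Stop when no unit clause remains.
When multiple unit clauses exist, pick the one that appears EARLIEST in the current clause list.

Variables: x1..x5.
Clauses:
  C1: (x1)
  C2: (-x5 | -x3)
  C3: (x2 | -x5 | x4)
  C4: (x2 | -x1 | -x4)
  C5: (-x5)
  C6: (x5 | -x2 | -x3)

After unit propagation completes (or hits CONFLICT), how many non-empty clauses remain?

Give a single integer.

Answer: 2

Derivation:
unit clause [1] forces x1=T; simplify:
  drop -1 from [2, -1, -4] -> [2, -4]
  satisfied 1 clause(s); 5 remain; assigned so far: [1]
unit clause [-5] forces x5=F; simplify:
  drop 5 from [5, -2, -3] -> [-2, -3]
  satisfied 3 clause(s); 2 remain; assigned so far: [1, 5]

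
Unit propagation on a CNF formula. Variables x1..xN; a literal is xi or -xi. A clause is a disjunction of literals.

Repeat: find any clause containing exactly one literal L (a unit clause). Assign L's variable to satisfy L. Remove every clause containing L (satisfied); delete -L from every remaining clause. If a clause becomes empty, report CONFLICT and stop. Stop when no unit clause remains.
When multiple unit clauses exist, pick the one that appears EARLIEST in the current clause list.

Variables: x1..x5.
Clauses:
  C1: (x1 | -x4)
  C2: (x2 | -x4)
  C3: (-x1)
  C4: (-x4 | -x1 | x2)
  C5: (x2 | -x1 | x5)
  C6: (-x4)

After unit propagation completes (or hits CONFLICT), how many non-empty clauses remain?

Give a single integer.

Answer: 0

Derivation:
unit clause [-1] forces x1=F; simplify:
  drop 1 from [1, -4] -> [-4]
  satisfied 3 clause(s); 3 remain; assigned so far: [1]
unit clause [-4] forces x4=F; simplify:
  satisfied 3 clause(s); 0 remain; assigned so far: [1, 4]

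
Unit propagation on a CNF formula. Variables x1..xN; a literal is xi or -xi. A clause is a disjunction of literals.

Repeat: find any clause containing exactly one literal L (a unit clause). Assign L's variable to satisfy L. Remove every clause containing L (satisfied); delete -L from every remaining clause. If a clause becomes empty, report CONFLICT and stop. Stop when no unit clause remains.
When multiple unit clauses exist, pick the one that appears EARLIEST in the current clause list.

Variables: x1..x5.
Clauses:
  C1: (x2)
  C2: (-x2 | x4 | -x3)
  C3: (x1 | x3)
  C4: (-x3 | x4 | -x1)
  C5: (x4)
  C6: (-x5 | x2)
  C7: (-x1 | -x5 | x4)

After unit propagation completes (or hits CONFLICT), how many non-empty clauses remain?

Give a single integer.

Answer: 1

Derivation:
unit clause [2] forces x2=T; simplify:
  drop -2 from [-2, 4, -3] -> [4, -3]
  satisfied 2 clause(s); 5 remain; assigned so far: [2]
unit clause [4] forces x4=T; simplify:
  satisfied 4 clause(s); 1 remain; assigned so far: [2, 4]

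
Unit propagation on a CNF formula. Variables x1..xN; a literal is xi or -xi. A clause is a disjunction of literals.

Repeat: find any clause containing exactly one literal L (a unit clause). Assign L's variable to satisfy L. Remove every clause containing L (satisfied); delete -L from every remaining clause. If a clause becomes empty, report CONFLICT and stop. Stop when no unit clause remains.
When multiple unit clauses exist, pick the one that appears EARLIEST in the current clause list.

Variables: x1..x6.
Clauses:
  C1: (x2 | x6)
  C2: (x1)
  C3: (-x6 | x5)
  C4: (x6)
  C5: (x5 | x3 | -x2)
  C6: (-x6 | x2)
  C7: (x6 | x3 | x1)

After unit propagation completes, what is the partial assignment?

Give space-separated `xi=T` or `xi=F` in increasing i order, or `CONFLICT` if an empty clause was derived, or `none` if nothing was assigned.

unit clause [1] forces x1=T; simplify:
  satisfied 2 clause(s); 5 remain; assigned so far: [1]
unit clause [6] forces x6=T; simplify:
  drop -6 from [-6, 5] -> [5]
  drop -6 from [-6, 2] -> [2]
  satisfied 2 clause(s); 3 remain; assigned so far: [1, 6]
unit clause [5] forces x5=T; simplify:
  satisfied 2 clause(s); 1 remain; assigned so far: [1, 5, 6]
unit clause [2] forces x2=T; simplify:
  satisfied 1 clause(s); 0 remain; assigned so far: [1, 2, 5, 6]

Answer: x1=T x2=T x5=T x6=T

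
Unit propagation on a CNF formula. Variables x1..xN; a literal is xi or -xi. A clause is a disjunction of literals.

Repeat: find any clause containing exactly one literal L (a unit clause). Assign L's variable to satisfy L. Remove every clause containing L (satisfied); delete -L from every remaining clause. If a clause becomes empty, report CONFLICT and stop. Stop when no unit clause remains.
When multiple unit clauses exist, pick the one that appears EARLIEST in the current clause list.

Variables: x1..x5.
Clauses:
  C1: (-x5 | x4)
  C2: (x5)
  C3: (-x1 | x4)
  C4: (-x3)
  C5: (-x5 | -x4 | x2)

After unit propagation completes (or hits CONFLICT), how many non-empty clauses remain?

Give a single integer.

Answer: 0

Derivation:
unit clause [5] forces x5=T; simplify:
  drop -5 from [-5, 4] -> [4]
  drop -5 from [-5, -4, 2] -> [-4, 2]
  satisfied 1 clause(s); 4 remain; assigned so far: [5]
unit clause [4] forces x4=T; simplify:
  drop -4 from [-4, 2] -> [2]
  satisfied 2 clause(s); 2 remain; assigned so far: [4, 5]
unit clause [-3] forces x3=F; simplify:
  satisfied 1 clause(s); 1 remain; assigned so far: [3, 4, 5]
unit clause [2] forces x2=T; simplify:
  satisfied 1 clause(s); 0 remain; assigned so far: [2, 3, 4, 5]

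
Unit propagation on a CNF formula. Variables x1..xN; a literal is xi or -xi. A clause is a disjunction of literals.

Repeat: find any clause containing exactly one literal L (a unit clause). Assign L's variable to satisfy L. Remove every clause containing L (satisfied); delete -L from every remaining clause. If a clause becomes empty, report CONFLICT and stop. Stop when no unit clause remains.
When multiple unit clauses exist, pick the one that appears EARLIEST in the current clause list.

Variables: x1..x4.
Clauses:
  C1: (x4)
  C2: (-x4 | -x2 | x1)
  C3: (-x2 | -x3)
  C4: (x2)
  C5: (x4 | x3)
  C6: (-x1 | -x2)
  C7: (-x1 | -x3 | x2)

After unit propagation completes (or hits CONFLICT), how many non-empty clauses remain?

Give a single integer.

unit clause [4] forces x4=T; simplify:
  drop -4 from [-4, -2, 1] -> [-2, 1]
  satisfied 2 clause(s); 5 remain; assigned so far: [4]
unit clause [2] forces x2=T; simplify:
  drop -2 from [-2, 1] -> [1]
  drop -2 from [-2, -3] -> [-3]
  drop -2 from [-1, -2] -> [-1]
  satisfied 2 clause(s); 3 remain; assigned so far: [2, 4]
unit clause [1] forces x1=T; simplify:
  drop -1 from [-1] -> [] (empty!)
  satisfied 1 clause(s); 2 remain; assigned so far: [1, 2, 4]
CONFLICT (empty clause)

Answer: 1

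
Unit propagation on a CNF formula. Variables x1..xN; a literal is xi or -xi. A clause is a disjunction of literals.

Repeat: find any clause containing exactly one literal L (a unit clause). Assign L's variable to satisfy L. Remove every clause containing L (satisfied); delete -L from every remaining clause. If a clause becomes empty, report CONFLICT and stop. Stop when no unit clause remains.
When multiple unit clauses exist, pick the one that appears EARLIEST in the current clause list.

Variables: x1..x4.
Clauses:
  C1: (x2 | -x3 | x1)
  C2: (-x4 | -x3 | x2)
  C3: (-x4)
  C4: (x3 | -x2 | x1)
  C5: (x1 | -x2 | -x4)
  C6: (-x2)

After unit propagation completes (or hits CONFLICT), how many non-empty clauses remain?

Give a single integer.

Answer: 1

Derivation:
unit clause [-4] forces x4=F; simplify:
  satisfied 3 clause(s); 3 remain; assigned so far: [4]
unit clause [-2] forces x2=F; simplify:
  drop 2 from [2, -3, 1] -> [-3, 1]
  satisfied 2 clause(s); 1 remain; assigned so far: [2, 4]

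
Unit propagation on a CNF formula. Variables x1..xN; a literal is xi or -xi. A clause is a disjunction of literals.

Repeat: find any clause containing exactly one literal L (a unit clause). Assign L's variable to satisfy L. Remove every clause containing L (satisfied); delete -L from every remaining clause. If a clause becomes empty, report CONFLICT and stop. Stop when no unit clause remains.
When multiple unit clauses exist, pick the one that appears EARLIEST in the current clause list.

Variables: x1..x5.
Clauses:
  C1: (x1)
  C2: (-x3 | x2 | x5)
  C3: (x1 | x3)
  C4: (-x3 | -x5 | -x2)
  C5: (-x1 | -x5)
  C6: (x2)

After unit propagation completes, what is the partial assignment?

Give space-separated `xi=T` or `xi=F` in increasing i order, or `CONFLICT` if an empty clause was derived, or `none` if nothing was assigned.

Answer: x1=T x2=T x5=F

Derivation:
unit clause [1] forces x1=T; simplify:
  drop -1 from [-1, -5] -> [-5]
  satisfied 2 clause(s); 4 remain; assigned so far: [1]
unit clause [-5] forces x5=F; simplify:
  drop 5 from [-3, 2, 5] -> [-3, 2]
  satisfied 2 clause(s); 2 remain; assigned so far: [1, 5]
unit clause [2] forces x2=T; simplify:
  satisfied 2 clause(s); 0 remain; assigned so far: [1, 2, 5]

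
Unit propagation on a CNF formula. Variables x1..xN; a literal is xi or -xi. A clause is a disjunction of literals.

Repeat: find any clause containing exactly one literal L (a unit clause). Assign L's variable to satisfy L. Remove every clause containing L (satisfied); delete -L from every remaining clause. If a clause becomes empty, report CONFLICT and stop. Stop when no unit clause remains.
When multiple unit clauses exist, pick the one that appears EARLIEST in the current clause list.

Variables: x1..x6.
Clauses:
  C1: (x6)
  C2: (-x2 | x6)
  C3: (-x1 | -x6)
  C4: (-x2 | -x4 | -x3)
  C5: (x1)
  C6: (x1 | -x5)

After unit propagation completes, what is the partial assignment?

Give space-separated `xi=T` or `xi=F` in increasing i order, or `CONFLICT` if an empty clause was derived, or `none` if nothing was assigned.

unit clause [6] forces x6=T; simplify:
  drop -6 from [-1, -6] -> [-1]
  satisfied 2 clause(s); 4 remain; assigned so far: [6]
unit clause [-1] forces x1=F; simplify:
  drop 1 from [1] -> [] (empty!)
  drop 1 from [1, -5] -> [-5]
  satisfied 1 clause(s); 3 remain; assigned so far: [1, 6]
CONFLICT (empty clause)

Answer: CONFLICT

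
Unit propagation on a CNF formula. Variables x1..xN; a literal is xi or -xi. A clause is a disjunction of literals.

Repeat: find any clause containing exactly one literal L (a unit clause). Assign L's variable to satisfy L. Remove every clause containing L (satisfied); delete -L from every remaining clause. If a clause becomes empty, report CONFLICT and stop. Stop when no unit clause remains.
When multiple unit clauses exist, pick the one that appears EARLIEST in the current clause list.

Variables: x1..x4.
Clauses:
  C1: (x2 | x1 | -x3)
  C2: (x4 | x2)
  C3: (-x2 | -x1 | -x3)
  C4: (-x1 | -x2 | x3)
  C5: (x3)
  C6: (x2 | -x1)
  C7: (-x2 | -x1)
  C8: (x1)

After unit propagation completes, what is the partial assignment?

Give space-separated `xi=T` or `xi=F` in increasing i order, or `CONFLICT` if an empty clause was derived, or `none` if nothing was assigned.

unit clause [3] forces x3=T; simplify:
  drop -3 from [2, 1, -3] -> [2, 1]
  drop -3 from [-2, -1, -3] -> [-2, -1]
  satisfied 2 clause(s); 6 remain; assigned so far: [3]
unit clause [1] forces x1=T; simplify:
  drop -1 from [-2, -1] -> [-2]
  drop -1 from [2, -1] -> [2]
  drop -1 from [-2, -1] -> [-2]
  satisfied 2 clause(s); 4 remain; assigned so far: [1, 3]
unit clause [-2] forces x2=F; simplify:
  drop 2 from [4, 2] -> [4]
  drop 2 from [2] -> [] (empty!)
  satisfied 2 clause(s); 2 remain; assigned so far: [1, 2, 3]
CONFLICT (empty clause)

Answer: CONFLICT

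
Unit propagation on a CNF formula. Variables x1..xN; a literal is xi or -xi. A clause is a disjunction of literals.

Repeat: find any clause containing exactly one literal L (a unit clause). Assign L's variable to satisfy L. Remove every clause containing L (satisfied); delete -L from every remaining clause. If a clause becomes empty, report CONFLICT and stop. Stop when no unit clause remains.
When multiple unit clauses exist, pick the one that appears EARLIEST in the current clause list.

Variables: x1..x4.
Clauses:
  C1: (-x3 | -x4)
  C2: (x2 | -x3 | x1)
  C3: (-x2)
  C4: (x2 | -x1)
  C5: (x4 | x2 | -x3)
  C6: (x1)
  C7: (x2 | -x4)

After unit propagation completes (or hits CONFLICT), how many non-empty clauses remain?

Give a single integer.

unit clause [-2] forces x2=F; simplify:
  drop 2 from [2, -3, 1] -> [-3, 1]
  drop 2 from [2, -1] -> [-1]
  drop 2 from [4, 2, -3] -> [4, -3]
  drop 2 from [2, -4] -> [-4]
  satisfied 1 clause(s); 6 remain; assigned so far: [2]
unit clause [-1] forces x1=F; simplify:
  drop 1 from [-3, 1] -> [-3]
  drop 1 from [1] -> [] (empty!)
  satisfied 1 clause(s); 5 remain; assigned so far: [1, 2]
CONFLICT (empty clause)

Answer: 4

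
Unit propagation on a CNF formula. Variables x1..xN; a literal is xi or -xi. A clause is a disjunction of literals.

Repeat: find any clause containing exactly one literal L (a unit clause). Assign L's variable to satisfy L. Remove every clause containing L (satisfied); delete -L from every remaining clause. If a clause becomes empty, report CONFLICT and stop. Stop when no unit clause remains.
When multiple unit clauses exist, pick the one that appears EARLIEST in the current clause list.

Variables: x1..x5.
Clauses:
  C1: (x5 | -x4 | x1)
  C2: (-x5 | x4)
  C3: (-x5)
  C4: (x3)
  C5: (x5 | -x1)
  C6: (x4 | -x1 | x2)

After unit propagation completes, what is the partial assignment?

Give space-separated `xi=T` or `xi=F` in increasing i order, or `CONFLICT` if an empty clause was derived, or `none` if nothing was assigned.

Answer: x1=F x3=T x4=F x5=F

Derivation:
unit clause [-5] forces x5=F; simplify:
  drop 5 from [5, -4, 1] -> [-4, 1]
  drop 5 from [5, -1] -> [-1]
  satisfied 2 clause(s); 4 remain; assigned so far: [5]
unit clause [3] forces x3=T; simplify:
  satisfied 1 clause(s); 3 remain; assigned so far: [3, 5]
unit clause [-1] forces x1=F; simplify:
  drop 1 from [-4, 1] -> [-4]
  satisfied 2 clause(s); 1 remain; assigned so far: [1, 3, 5]
unit clause [-4] forces x4=F; simplify:
  satisfied 1 clause(s); 0 remain; assigned so far: [1, 3, 4, 5]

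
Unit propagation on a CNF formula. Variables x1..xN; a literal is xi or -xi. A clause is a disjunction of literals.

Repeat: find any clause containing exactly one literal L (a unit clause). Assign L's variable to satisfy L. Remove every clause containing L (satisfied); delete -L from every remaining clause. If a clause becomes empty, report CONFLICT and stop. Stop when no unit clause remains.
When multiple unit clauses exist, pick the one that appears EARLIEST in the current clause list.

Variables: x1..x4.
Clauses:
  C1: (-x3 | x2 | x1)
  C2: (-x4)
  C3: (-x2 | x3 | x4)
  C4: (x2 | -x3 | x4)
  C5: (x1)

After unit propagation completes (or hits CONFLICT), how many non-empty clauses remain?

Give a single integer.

unit clause [-4] forces x4=F; simplify:
  drop 4 from [-2, 3, 4] -> [-2, 3]
  drop 4 from [2, -3, 4] -> [2, -3]
  satisfied 1 clause(s); 4 remain; assigned so far: [4]
unit clause [1] forces x1=T; simplify:
  satisfied 2 clause(s); 2 remain; assigned so far: [1, 4]

Answer: 2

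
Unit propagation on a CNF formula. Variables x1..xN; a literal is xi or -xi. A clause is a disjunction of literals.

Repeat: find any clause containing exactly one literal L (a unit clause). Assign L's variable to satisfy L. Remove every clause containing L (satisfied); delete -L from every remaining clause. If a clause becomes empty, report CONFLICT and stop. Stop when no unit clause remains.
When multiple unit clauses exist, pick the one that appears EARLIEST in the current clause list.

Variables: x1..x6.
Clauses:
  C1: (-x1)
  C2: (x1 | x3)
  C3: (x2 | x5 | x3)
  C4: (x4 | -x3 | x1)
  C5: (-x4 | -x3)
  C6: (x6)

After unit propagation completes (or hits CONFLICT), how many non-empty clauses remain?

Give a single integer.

Answer: 1

Derivation:
unit clause [-1] forces x1=F; simplify:
  drop 1 from [1, 3] -> [3]
  drop 1 from [4, -3, 1] -> [4, -3]
  satisfied 1 clause(s); 5 remain; assigned so far: [1]
unit clause [3] forces x3=T; simplify:
  drop -3 from [4, -3] -> [4]
  drop -3 from [-4, -3] -> [-4]
  satisfied 2 clause(s); 3 remain; assigned so far: [1, 3]
unit clause [4] forces x4=T; simplify:
  drop -4 from [-4] -> [] (empty!)
  satisfied 1 clause(s); 2 remain; assigned so far: [1, 3, 4]
CONFLICT (empty clause)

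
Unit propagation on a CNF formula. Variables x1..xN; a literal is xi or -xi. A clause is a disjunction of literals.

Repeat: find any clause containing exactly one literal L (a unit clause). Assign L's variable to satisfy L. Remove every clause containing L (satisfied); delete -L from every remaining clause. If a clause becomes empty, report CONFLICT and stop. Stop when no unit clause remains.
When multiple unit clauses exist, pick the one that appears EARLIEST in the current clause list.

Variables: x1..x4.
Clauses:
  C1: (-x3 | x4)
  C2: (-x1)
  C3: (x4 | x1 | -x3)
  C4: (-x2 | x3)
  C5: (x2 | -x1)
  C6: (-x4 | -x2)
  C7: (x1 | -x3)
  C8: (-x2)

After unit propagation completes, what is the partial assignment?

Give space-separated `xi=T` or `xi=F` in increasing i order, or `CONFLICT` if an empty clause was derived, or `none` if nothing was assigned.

unit clause [-1] forces x1=F; simplify:
  drop 1 from [4, 1, -3] -> [4, -3]
  drop 1 from [1, -3] -> [-3]
  satisfied 2 clause(s); 6 remain; assigned so far: [1]
unit clause [-3] forces x3=F; simplify:
  drop 3 from [-2, 3] -> [-2]
  satisfied 3 clause(s); 3 remain; assigned so far: [1, 3]
unit clause [-2] forces x2=F; simplify:
  satisfied 3 clause(s); 0 remain; assigned so far: [1, 2, 3]

Answer: x1=F x2=F x3=F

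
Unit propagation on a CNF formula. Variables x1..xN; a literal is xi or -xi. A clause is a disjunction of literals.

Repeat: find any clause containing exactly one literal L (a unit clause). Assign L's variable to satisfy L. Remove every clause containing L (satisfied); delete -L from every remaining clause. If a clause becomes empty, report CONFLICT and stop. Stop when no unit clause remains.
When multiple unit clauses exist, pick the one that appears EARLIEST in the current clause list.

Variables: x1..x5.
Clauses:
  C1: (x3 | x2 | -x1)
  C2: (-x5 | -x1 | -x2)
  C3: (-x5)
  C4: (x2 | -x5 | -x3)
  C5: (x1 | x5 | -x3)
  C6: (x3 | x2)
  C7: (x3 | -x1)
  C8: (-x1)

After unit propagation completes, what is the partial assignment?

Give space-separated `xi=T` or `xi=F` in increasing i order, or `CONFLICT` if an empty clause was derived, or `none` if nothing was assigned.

unit clause [-5] forces x5=F; simplify:
  drop 5 from [1, 5, -3] -> [1, -3]
  satisfied 3 clause(s); 5 remain; assigned so far: [5]
unit clause [-1] forces x1=F; simplify:
  drop 1 from [1, -3] -> [-3]
  satisfied 3 clause(s); 2 remain; assigned so far: [1, 5]
unit clause [-3] forces x3=F; simplify:
  drop 3 from [3, 2] -> [2]
  satisfied 1 clause(s); 1 remain; assigned so far: [1, 3, 5]
unit clause [2] forces x2=T; simplify:
  satisfied 1 clause(s); 0 remain; assigned so far: [1, 2, 3, 5]

Answer: x1=F x2=T x3=F x5=F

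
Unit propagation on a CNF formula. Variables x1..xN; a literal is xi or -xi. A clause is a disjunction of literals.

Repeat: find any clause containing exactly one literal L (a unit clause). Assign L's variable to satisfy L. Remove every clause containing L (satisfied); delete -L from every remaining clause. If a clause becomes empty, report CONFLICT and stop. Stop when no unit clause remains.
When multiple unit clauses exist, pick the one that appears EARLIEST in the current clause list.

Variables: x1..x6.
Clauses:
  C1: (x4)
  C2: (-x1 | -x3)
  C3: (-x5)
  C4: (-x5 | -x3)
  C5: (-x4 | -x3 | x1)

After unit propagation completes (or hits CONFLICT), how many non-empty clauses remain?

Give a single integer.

unit clause [4] forces x4=T; simplify:
  drop -4 from [-4, -3, 1] -> [-3, 1]
  satisfied 1 clause(s); 4 remain; assigned so far: [4]
unit clause [-5] forces x5=F; simplify:
  satisfied 2 clause(s); 2 remain; assigned so far: [4, 5]

Answer: 2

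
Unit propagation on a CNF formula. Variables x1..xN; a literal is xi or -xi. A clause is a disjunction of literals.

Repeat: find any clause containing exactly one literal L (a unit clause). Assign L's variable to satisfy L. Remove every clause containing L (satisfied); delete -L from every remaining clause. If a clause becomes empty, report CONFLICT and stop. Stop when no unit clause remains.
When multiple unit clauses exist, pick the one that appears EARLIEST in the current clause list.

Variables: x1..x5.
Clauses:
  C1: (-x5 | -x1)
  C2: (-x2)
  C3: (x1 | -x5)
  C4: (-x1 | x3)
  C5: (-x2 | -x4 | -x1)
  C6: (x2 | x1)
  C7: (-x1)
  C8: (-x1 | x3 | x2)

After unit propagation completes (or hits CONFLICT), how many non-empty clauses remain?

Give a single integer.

unit clause [-2] forces x2=F; simplify:
  drop 2 from [2, 1] -> [1]
  drop 2 from [-1, 3, 2] -> [-1, 3]
  satisfied 2 clause(s); 6 remain; assigned so far: [2]
unit clause [1] forces x1=T; simplify:
  drop -1 from [-5, -1] -> [-5]
  drop -1 from [-1, 3] -> [3]
  drop -1 from [-1] -> [] (empty!)
  drop -1 from [-1, 3] -> [3]
  satisfied 2 clause(s); 4 remain; assigned so far: [1, 2]
CONFLICT (empty clause)

Answer: 3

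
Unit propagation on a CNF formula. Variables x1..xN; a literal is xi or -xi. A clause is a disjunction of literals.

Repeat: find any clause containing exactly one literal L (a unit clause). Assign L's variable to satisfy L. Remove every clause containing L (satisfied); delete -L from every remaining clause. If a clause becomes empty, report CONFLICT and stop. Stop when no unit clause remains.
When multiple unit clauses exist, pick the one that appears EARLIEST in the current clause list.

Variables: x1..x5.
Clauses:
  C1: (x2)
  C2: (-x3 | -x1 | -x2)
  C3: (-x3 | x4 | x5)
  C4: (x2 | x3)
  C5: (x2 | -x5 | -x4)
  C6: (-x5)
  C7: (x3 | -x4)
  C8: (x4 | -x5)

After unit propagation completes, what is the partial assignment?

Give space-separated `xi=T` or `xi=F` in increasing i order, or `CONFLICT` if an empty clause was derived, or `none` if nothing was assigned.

unit clause [2] forces x2=T; simplify:
  drop -2 from [-3, -1, -2] -> [-3, -1]
  satisfied 3 clause(s); 5 remain; assigned so far: [2]
unit clause [-5] forces x5=F; simplify:
  drop 5 from [-3, 4, 5] -> [-3, 4]
  satisfied 2 clause(s); 3 remain; assigned so far: [2, 5]

Answer: x2=T x5=F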